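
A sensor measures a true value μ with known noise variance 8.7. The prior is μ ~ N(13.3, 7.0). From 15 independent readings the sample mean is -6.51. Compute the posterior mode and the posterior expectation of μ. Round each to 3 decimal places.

Posterior for μ is Normal. Precision-weighted mean: (1/7.0·13.3 + 15/8.7·-6.51) / (1/7.0 + 15/8.7) = -4.994.
A Normal posterior is symmetric, so mode = mean.

posterior mode = -4.994, posterior expectation = -4.994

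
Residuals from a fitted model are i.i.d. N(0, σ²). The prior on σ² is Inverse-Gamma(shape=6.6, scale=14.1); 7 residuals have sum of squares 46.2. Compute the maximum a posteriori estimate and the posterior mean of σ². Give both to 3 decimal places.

MAP = 3.351, posterior mean = 4.088

Posterior: Inverse-Gamma(shape = 6.6+7/2 = 10.1, scale = 14.1+46.2/2 = 37.2).
Mode = β/(α+1) = 37.2/11.1 = 3.351.
Mean = β/(α−1) = 37.2/9.1 = 4.088.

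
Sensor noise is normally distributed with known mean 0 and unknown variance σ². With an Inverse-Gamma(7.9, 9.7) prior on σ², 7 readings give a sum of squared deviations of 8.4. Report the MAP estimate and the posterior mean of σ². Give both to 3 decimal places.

MAP estimate = 1.121, posterior mean = 1.337

Posterior: Inverse-Gamma(shape = 7.9+7/2 = 11.4, scale = 9.7+8.4/2 = 13.9).
Mode = β/(α+1) = 13.9/12.4 = 1.121.
Mean = β/(α−1) = 13.9/10.4 = 1.337.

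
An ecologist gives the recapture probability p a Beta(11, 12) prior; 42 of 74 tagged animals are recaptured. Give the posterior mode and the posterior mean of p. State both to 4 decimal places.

Posterior: Beta(11+42, 12+32) = Beta(53, 44).
Mode = (53−1)/(53+44−2) = 52/95 = 0.5474.
Mean = 53/(53+44) = 53/97 = 0.5464.

p_MAP = 0.5474, E[p|data] = 0.5464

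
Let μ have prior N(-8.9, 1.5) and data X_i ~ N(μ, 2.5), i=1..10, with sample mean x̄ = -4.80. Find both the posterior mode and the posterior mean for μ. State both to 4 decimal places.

posterior mode = -5.3857, posterior mean = -5.3857

Posterior for μ is Normal. Precision-weighted mean: (1/1.5·-8.9 + 10/2.5·-4.80) / (1/1.5 + 10/2.5) = -5.3857.
A Normal posterior is symmetric, so mode = mean.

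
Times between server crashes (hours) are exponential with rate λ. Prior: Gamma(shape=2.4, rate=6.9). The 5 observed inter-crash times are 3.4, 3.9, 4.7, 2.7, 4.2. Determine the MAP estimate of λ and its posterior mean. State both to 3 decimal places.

λ_MAP = 0.248, E[λ|data] = 0.287

Σ times = 18.9. Posterior: Gamma(shape = 2.4+5 = 7.4, rate = 6.9+18.9 = 25.8).
Mode = (α−1)/β = 6.4/25.8 = 0.248.
Mean = α/β = 7.4/25.8 = 0.287.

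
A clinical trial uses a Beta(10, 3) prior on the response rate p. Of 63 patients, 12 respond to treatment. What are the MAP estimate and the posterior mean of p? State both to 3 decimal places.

Posterior: Beta(10+12, 3+51) = Beta(22, 54).
Mode = (22−1)/(22+54−2) = 21/74 = 0.284.
Mean = 22/(22+54) = 22/76 = 0.289.

MAP = 0.284, posterior mean = 0.289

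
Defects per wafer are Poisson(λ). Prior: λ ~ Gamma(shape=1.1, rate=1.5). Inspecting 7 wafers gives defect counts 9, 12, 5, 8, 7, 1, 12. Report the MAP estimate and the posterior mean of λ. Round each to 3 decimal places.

MAP estimate = 6.365, posterior mean = 6.482

Σ counts = 54. Posterior: Gamma(shape = 1.1+54 = 55.1, rate = 1.5+7 = 8.5).
Mode = (α−1)/β = 54.1/8.5 = 6.365.
Mean = α/β = 55.1/8.5 = 6.482.
Mean > mode: the posterior has a right tail.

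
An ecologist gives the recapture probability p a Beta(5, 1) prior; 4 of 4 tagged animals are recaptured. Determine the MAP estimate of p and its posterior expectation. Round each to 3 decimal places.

MAP estimate = 1.000, posterior expectation = 0.900

Posterior: Beta(5+4, 1+0) = Beta(9, 1).
Since β = 1 ≤ 1 and α > 1, the Beta density is monotone increasing on [0,1]; the mode is at 1.
Mean = 9/(9+1) = 0.900.
Left-skewed posterior ⇒ mean < mode.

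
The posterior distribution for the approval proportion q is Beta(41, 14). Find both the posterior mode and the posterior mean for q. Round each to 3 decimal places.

Mode = (41−1)/(41+14−2) = 40/53 = 0.755.
Mean = 41/(41+14) = 41/55 = 0.745.
The mean is pulled below the mode by the posterior's left skew.

posterior mode = 0.755, posterior mean = 0.745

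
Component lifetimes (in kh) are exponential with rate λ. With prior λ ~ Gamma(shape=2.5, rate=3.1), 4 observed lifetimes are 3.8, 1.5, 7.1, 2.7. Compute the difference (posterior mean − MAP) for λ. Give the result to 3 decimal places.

Σ times = 15.1. Posterior: Gamma(shape = 2.5+4 = 6.5, rate = 3.1+15.1 = 18.2).
Mode = (α−1)/β = 5.5/18.2 = 0.302.
Mean = α/β = 6.5/18.2 = 0.357.
Difference = 0.357 − 0.302 = 0.055.

0.055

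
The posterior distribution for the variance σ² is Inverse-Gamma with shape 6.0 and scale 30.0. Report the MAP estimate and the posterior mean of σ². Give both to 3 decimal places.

σ²_MAP = 4.286, E[σ²|data] = 6.000

Mode = β/(α+1) = 30.0/7.0 = 4.286.
Mean = β/(α−1) = 30.0/5.0 = 6.000.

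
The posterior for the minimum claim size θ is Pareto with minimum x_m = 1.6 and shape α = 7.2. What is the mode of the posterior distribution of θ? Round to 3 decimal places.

1.600

The Pareto density is strictly decreasing on [x_m, ∞), so the mode is x_m = 1.600.
Mean = α·x_m/(α−1) = 7.2·1.6/6.2 = 1.858.
This is the posterior mode — the MAP estimate.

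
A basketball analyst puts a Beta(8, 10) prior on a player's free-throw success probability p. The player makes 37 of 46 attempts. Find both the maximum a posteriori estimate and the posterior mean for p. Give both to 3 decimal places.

MAP: 0.710. Posterior mean: 0.703.

Posterior: Beta(8+37, 10+9) = Beta(45, 19).
Mode = (45−1)/(45+19−2) = 44/62 = 0.710.
Mean = 45/(45+19) = 45/64 = 0.703.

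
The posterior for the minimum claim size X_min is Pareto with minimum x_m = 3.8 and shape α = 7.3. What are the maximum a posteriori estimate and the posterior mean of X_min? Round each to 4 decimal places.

X_min_MAP = 3.8000, E[X_min|data] = 4.4032

The Pareto density is strictly decreasing on [x_m, ∞), so the mode is x_m = 3.8000.
Mean = α·x_m/(α−1) = 7.3·3.8/6.3 = 4.4032.
Right-skewed posterior ⇒ mode < mean.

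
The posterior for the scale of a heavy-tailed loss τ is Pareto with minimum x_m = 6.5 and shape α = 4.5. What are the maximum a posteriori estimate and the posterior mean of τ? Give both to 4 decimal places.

MAP: 6.5000. Posterior mean: 8.3571.

The Pareto density is strictly decreasing on [x_m, ∞), so the mode is x_m = 6.5000.
Mean = α·x_m/(α−1) = 4.5·6.5/3.5 = 8.3571.
The mean is pulled above the mode by the posterior's right skew.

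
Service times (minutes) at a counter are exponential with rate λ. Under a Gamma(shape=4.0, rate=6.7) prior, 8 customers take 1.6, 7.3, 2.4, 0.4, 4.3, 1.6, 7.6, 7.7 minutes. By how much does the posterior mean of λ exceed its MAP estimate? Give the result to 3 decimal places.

0.025

Σ times = 32.9. Posterior: Gamma(shape = 4.0+8 = 12.0, rate = 6.7+32.9 = 39.6).
Mode = (α−1)/β = 11.0/39.6 = 0.278.
Mean = α/β = 12.0/39.6 = 0.303.
Difference = 0.303 − 0.278 = 0.025.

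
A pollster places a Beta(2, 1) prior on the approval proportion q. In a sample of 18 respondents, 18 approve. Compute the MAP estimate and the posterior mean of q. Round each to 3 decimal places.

MAP = 1.000, posterior mean = 0.952

Posterior: Beta(2+18, 1+0) = Beta(20, 1).
Since β = 1 ≤ 1 and α > 1, the Beta density is monotone increasing on [0,1]; the mode is at 1.
Mean = 20/(20+1) = 0.952.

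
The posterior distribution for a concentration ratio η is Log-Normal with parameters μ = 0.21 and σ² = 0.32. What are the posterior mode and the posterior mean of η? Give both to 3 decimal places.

MAP = 0.896, posterior mean = 1.448

Mode = exp(μ − σ²) = exp(-0.11) = 0.896.
Mean = exp(μ + σ²/2) = exp(0.370) = 1.448.
The posterior is right-skewed, so the mean exceeds the mode.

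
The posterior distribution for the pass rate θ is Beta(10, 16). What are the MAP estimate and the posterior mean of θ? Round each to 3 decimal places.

Mode = (10−1)/(10+16−2) = 9/24 = 0.375.
Mean = 10/(10+16) = 10/26 = 0.385.

MAP estimate = 0.375, posterior mean = 0.385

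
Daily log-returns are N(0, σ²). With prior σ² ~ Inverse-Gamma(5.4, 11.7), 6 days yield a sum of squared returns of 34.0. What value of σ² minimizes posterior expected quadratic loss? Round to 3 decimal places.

Posterior: Inverse-Gamma(shape = 5.4+6/2 = 8.4, scale = 11.7+34.0/2 = 28.7).
Mode = β/(α+1) = 28.7/9.4 = 3.053.
Mean = β/(α−1) = 28.7/7.4 = 3.878.
Quadratic loss ⇒ the optimal estimator is the posterior mean.

3.878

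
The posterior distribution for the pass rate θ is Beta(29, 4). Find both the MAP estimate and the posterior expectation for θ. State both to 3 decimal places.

Mode = (29−1)/(29+4−2) = 28/31 = 0.903.
Mean = 29/(29+4) = 29/33 = 0.879.
The posterior is left-skewed, so the mode exceeds the mean.

MAP: 0.903. Posterior mean: 0.879.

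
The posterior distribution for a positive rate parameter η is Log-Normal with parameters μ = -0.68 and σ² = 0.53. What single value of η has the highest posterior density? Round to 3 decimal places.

0.298

Mode = exp(μ − σ²) = exp(-1.21) = 0.298.
Mean = exp(μ + σ²/2) = exp(-0.415) = 0.660.
This is the posterior mode — the MAP estimate.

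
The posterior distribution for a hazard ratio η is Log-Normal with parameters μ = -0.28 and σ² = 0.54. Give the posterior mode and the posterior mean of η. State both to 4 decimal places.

Mode = exp(μ − σ²) = exp(-0.82) = 0.4404.
Mean = exp(μ + σ²/2) = exp(-0.010) = 0.9900.
Mean > mode: the posterior has a right tail.

posterior mode = 0.4404, posterior mean = 0.9900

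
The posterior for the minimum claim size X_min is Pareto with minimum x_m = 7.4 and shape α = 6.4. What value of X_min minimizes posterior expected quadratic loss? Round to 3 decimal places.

8.770

The Pareto density is strictly decreasing on [x_m, ∞), so the mode is x_m = 7.400.
Mean = α·x_m/(α−1) = 6.4·7.4/5.4 = 8.770.
Quadratic loss ⇒ the optimal estimator is the posterior mean.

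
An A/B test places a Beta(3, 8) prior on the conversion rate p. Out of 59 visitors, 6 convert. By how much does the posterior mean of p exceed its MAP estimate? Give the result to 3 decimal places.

0.011

Posterior: Beta(3+6, 8+53) = Beta(9, 61).
Mode = (9−1)/(9+61−2) = 8/68 = 0.118.
Mean = 9/(9+61) = 9/70 = 0.129.
Difference = 0.129 − 0.118 = 0.011.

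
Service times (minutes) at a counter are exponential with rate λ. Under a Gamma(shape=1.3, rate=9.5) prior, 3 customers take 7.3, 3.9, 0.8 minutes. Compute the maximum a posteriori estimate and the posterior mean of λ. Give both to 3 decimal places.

MAP = 0.153, posterior mean = 0.200

Σ times = 12.0. Posterior: Gamma(shape = 1.3+3 = 4.3, rate = 9.5+12.0 = 21.5).
Mode = (α−1)/β = 3.3/21.5 = 0.153.
Mean = α/β = 4.3/21.5 = 0.200.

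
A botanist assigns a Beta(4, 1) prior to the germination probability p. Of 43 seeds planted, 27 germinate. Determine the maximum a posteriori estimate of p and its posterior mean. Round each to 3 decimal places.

MAP = 0.652; posterior mean = 0.646

Posterior: Beta(4+27, 1+16) = Beta(31, 17).
Mode = (31−1)/(31+17−2) = 30/46 = 0.652.
Mean = 31/(31+17) = 31/48 = 0.646.
The posterior is left-skewed, so the mode exceeds the mean.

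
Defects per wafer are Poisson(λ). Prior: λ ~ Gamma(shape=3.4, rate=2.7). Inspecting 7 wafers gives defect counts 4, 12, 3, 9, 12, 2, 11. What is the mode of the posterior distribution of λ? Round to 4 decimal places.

Σ counts = 53. Posterior: Gamma(shape = 3.4+53 = 56.4, rate = 2.7+7 = 9.7).
Mode = (α−1)/β = 55.4/9.7 = 5.7113.
Mean = α/β = 56.4/9.7 = 5.8144.
This is the posterior mode — the MAP estimate.

5.7113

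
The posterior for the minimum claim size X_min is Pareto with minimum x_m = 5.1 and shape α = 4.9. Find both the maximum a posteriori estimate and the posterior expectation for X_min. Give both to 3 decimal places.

The Pareto density is strictly decreasing on [x_m, ∞), so the mode is x_m = 5.100.
Mean = α·x_m/(α−1) = 4.9·5.1/3.9 = 6.408.

MAP: 5.100. Posterior mean: 6.408.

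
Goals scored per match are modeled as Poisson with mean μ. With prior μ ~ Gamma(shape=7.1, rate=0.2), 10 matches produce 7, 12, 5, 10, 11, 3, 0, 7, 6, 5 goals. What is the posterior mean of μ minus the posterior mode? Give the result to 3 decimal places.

Σ counts = 66. Posterior: Gamma(shape = 7.1+66 = 73.1, rate = 0.2+10 = 10.2).
Mode = (α−1)/β = 72.1/10.2 = 7.069.
Mean = α/β = 73.1/10.2 = 7.167.
Difference = 7.167 − 7.069 = 0.098.
The posterior is right-skewed, so the mean exceeds the mode.

0.098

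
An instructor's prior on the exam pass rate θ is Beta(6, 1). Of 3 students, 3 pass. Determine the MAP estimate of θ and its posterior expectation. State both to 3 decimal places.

MAP estimate = 1.000, posterior expectation = 0.900

Posterior: Beta(6+3, 1+0) = Beta(9, 1).
Since β = 1 ≤ 1 and α > 1, the Beta density is monotone increasing on [0,1]; the mode is at 1.
Mean = 9/(9+1) = 0.900.
Mode > mean: the posterior has a left tail.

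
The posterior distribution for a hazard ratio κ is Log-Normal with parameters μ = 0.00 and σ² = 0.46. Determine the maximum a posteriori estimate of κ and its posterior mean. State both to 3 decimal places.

MAP: 0.631. Posterior mean: 1.259.

Mode = exp(μ − σ²) = exp(-0.46) = 0.631.
Mean = exp(μ + σ²/2) = exp(0.230) = 1.259.
Mean > mode: the posterior has a right tail.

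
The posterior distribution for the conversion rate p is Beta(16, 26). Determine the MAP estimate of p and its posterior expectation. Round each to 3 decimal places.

Mode = (16−1)/(16+26−2) = 15/40 = 0.375.
Mean = 16/(16+26) = 16/42 = 0.381.
Right-skewed posterior ⇒ mode < mean.

MAP = 0.375; posterior mean = 0.381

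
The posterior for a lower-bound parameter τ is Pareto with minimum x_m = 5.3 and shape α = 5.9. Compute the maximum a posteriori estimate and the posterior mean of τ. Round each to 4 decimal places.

maximum a posteriori estimate = 5.3000, posterior mean = 6.3816

The Pareto density is strictly decreasing on [x_m, ∞), so the mode is x_m = 5.3000.
Mean = α·x_m/(α−1) = 5.9·5.3/4.9 = 6.3816.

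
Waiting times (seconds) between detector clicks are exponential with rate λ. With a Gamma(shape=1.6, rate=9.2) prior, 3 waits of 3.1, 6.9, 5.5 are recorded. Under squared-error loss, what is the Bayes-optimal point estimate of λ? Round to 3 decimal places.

Σ times = 15.5. Posterior: Gamma(shape = 1.6+3 = 4.6, rate = 9.2+15.5 = 24.7).
Mode = (α−1)/β = 3.6/24.7 = 0.146.
Mean = α/β = 4.6/24.7 = 0.186.
Squared-error loss ⇒ the optimal estimator is the posterior mean.

0.186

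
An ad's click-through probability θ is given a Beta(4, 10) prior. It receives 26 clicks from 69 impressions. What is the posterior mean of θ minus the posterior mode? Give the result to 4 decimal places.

0.0034

Posterior: Beta(4+26, 10+43) = Beta(30, 53).
Mode = (30−1)/(30+53−2) = 29/81 = 0.3580.
Mean = 30/(30+53) = 30/83 = 0.3614.
Difference = 0.3614 − 0.3580 = 0.0034.
Mean > mode: the posterior has a right tail.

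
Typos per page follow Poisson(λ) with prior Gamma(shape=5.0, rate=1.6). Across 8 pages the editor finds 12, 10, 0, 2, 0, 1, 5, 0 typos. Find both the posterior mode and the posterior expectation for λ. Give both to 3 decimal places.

λ_MAP = 3.542, E[λ|data] = 3.646

Σ counts = 30. Posterior: Gamma(shape = 5.0+30 = 35.0, rate = 1.6+8 = 9.6).
Mode = (α−1)/β = 34.0/9.6 = 3.542.
Mean = α/β = 35.0/9.6 = 3.646.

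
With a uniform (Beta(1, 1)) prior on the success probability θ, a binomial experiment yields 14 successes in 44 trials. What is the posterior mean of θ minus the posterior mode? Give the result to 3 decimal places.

0.008

Posterior: Beta(1+14, 1+30) = Beta(15, 31).
Mode = (15−1)/(15+31−2) = 14/44 = 0.318.
With a flat prior the MAP equals the MLE, 14/44.
Mean = 15/(15+31) = 15/46 = 0.326.
Difference = 0.326 − 0.318 = 0.008.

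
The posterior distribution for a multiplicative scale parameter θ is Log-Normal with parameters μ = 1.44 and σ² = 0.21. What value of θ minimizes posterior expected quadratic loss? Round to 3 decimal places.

Mode = exp(μ − σ²) = exp(1.23) = 3.421.
Mean = exp(μ + σ²/2) = exp(1.545) = 4.688.
Quadratic loss ⇒ the optimal estimator is the posterior mean.

4.688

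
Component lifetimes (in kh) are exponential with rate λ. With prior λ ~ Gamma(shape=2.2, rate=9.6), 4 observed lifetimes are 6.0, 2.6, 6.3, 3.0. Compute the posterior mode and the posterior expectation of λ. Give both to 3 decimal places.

Σ times = 17.9. Posterior: Gamma(shape = 2.2+4 = 6.2, rate = 9.6+17.9 = 27.5).
Mode = (α−1)/β = 5.2/27.5 = 0.189.
Mean = α/β = 6.2/27.5 = 0.225.

MAP = 0.189, posterior mean = 0.225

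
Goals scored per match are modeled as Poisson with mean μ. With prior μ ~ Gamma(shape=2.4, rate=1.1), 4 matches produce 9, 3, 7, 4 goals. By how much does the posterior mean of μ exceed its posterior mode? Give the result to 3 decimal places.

0.196

Σ counts = 23. Posterior: Gamma(shape = 2.4+23 = 25.4, rate = 1.1+4 = 5.1).
Mode = (α−1)/β = 24.4/5.1 = 4.784.
Mean = α/β = 25.4/5.1 = 4.980.
Difference = 4.980 − 4.784 = 0.196.
Mean > mode: the posterior has a right tail.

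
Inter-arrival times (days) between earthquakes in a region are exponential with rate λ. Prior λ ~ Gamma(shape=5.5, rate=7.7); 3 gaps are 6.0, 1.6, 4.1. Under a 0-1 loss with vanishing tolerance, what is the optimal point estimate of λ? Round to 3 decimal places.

Σ times = 11.7. Posterior: Gamma(shape = 5.5+3 = 8.5, rate = 7.7+11.7 = 19.4).
Mode = (α−1)/β = 7.5/19.4 = 0.387.
Mean = α/β = 8.5/19.4 = 0.438.
This is the posterior mode — the MAP estimate.

0.387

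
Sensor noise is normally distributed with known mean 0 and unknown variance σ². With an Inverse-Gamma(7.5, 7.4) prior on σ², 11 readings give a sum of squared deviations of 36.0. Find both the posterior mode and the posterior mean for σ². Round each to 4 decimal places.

posterior mode = 1.8143, posterior mean = 2.1167

Posterior: Inverse-Gamma(shape = 7.5+11/2 = 13.0, scale = 7.4+36.0/2 = 25.4).
Mode = β/(α+1) = 25.4/14.0 = 1.8143.
Mean = β/(α−1) = 25.4/12.0 = 2.1167.
Mean > mode: the posterior has a right tail.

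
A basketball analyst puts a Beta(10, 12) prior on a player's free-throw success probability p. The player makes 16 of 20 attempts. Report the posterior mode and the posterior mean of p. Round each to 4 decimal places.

posterior mode = 0.6250, posterior mean = 0.6190

Posterior: Beta(10+16, 12+4) = Beta(26, 16).
Mode = (26−1)/(26+16−2) = 25/40 = 0.6250.
Mean = 26/(26+16) = 26/42 = 0.6190.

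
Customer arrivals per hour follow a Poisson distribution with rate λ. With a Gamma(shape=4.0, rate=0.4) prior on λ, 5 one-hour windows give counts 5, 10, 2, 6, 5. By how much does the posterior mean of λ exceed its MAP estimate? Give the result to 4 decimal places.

0.1852

Σ counts = 28. Posterior: Gamma(shape = 4.0+28 = 32.0, rate = 0.4+5 = 5.4).
Mode = (α−1)/β = 31.0/5.4 = 5.7407.
Mean = α/β = 32.0/5.4 = 5.9259.
Difference = 5.9259 − 5.7407 = 0.1852.
The posterior is right-skewed, so the mean exceeds the mode.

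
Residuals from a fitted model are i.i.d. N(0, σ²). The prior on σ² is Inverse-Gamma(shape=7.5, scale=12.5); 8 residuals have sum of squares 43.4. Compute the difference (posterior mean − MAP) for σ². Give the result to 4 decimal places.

Posterior: Inverse-Gamma(shape = 7.5+8/2 = 11.5, scale = 12.5+43.4/2 = 34.2).
Mode = β/(α+1) = 34.2/12.5 = 2.7360.
Mean = β/(α−1) = 34.2/10.5 = 3.2571.
Difference = 3.2571 − 2.7360 = 0.5211.

0.5211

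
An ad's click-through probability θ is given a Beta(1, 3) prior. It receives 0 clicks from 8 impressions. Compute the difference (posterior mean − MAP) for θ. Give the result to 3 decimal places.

0.083

Posterior: Beta(1+0, 3+8) = Beta(1, 11).
Since α = 1 ≤ 1 and β > 1, the Beta density is monotone decreasing on [0,1]; the mode is at 0.
Mean = 1/(1+11) = 0.083.
Difference = 0.083 − 0.000 = 0.083.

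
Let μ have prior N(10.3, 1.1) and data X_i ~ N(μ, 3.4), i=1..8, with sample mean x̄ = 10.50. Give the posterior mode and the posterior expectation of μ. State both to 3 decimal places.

Posterior for μ is Normal. Precision-weighted mean: (1/1.1·10.3 + 8/3.4·10.50) / (1/1.1 + 8/3.4) = 10.444.
A Normal posterior is symmetric, so mode = mean.

μ_MAP = 10.444, E[μ|data] = 10.444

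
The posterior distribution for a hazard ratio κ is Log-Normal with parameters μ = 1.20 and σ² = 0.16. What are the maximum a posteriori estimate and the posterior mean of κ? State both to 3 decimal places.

Mode = exp(μ − σ²) = exp(1.04) = 2.829.
Mean = exp(μ + σ²/2) = exp(1.280) = 3.597.

MAP = 2.829, posterior mean = 3.597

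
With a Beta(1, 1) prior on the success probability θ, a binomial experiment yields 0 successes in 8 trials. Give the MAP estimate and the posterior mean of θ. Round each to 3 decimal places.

Posterior: Beta(1+0, 1+8) = Beta(1, 9).
Since α = 1 ≤ 1 and β > 1, the Beta density is monotone decreasing on [0,1]; the mode is at 0.
Mean = 1/(1+9) = 0.100.
The mean is pulled above the mode by the posterior's right skew.

MAP estimate = 0.000, posterior mean = 0.100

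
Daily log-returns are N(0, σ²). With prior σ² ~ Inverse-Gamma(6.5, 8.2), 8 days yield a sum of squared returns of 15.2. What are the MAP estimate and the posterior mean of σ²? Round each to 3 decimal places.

Posterior: Inverse-Gamma(shape = 6.5+8/2 = 10.5, scale = 8.2+15.2/2 = 15.8).
Mode = β/(α+1) = 15.8/11.5 = 1.374.
Mean = β/(α−1) = 15.8/9.5 = 1.663.
The posterior is right-skewed, so the mean exceeds the mode.

MAP: 1.374. Posterior mean: 1.663.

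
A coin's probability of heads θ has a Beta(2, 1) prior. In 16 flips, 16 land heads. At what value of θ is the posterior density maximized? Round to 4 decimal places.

Posterior: Beta(2+16, 1+0) = Beta(18, 1).
Since β = 1 ≤ 1 and α > 1, the Beta density is monotone increasing on [0,1]; the mode is at 1.
Mean = 18/(18+1) = 0.9474.
This is the posterior mode — the MAP estimate.

1.0000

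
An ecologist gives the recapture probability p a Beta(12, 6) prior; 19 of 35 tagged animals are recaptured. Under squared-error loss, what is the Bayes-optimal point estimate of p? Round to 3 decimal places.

0.585

Posterior: Beta(12+19, 6+16) = Beta(31, 22).
Mode = (31−1)/(31+22−2) = 30/51 = 0.588.
Mean = 31/(31+22) = 31/53 = 0.585.
Squared-error loss ⇒ the optimal estimator is the posterior mean.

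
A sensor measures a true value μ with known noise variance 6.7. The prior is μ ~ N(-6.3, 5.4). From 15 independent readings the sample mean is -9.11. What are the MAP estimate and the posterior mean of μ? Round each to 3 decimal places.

MAP = -8.895, posterior mean = -8.895

Posterior for μ is Normal. Precision-weighted mean: (1/5.4·-6.3 + 15/6.7·-9.11) / (1/5.4 + 15/6.7) = -8.895.
A Normal posterior is symmetric, so mode = mean.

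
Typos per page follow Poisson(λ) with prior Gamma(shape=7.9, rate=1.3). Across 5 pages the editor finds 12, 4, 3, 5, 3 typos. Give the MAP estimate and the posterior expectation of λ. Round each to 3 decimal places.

MAP = 5.381; posterior mean = 5.540

Σ counts = 27. Posterior: Gamma(shape = 7.9+27 = 34.9, rate = 1.3+5 = 6.3).
Mode = (α−1)/β = 33.9/6.3 = 5.381.
Mean = α/β = 34.9/6.3 = 5.540.
The posterior is right-skewed, so the mean exceeds the mode.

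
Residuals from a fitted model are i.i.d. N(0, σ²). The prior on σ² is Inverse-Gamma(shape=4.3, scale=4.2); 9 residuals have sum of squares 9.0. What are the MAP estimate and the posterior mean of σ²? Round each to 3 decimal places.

Posterior: Inverse-Gamma(shape = 4.3+9/2 = 8.8, scale = 4.2+9.0/2 = 8.7).
Mode = β/(α+1) = 8.7/9.8 = 0.888.
Mean = β/(α−1) = 8.7/7.8 = 1.115.
The mean is pulled above the mode by the posterior's right skew.

MAP = 0.888, posterior mean = 1.115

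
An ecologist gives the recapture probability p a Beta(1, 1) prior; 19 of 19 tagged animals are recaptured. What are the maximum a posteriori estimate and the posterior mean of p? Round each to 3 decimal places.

Posterior: Beta(1+19, 1+0) = Beta(20, 1).
Since β = 1 ≤ 1 and α > 1, the Beta density is monotone increasing on [0,1]; the mode is at 1.
Mean = 20/(20+1) = 0.952.
Left-skewed posterior ⇒ mean < mode.

MAP: 1.000. Posterior mean: 0.952.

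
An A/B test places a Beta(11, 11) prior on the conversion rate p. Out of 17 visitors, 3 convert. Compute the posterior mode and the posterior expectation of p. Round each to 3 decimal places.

Posterior: Beta(11+3, 11+14) = Beta(14, 25).
Mode = (14−1)/(14+25−2) = 13/37 = 0.351.
Mean = 14/(14+25) = 14/39 = 0.359.

p_MAP = 0.351, E[p|data] = 0.359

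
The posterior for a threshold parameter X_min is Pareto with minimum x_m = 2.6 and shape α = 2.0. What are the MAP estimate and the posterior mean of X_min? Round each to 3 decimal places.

MAP estimate = 2.600, posterior mean = 5.200

The Pareto density is strictly decreasing on [x_m, ∞), so the mode is x_m = 2.600.
Mean = α·x_m/(α−1) = 2.0·2.6/1.0 = 5.200.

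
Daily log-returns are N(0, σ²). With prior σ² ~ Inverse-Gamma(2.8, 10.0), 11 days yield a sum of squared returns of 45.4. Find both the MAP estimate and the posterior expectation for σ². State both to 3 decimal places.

Posterior: Inverse-Gamma(shape = 2.8+11/2 = 8.3, scale = 10.0+45.4/2 = 32.7).
Mode = β/(α+1) = 32.7/9.3 = 3.516.
Mean = β/(α−1) = 32.7/7.3 = 4.479.

MAP estimate = 3.516, posterior expectation = 4.479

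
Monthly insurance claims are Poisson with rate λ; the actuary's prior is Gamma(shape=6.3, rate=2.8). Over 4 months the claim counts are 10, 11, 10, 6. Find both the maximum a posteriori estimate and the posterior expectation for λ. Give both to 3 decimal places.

Σ counts = 37. Posterior: Gamma(shape = 6.3+37 = 43.3, rate = 2.8+4 = 6.8).
Mode = (α−1)/β = 42.3/6.8 = 6.221.
Mean = α/β = 43.3/6.8 = 6.368.

MAP = 6.221; posterior mean = 6.368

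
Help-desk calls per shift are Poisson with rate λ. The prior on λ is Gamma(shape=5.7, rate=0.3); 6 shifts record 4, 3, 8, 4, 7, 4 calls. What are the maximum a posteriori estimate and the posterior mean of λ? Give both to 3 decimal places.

Σ counts = 30. Posterior: Gamma(shape = 5.7+30 = 35.7, rate = 0.3+6 = 6.3).
Mode = (α−1)/β = 34.7/6.3 = 5.508.
Mean = α/β = 35.7/6.3 = 5.667.
Mean > mode: the posterior has a right tail.

maximum a posteriori estimate = 5.508, posterior mean = 5.667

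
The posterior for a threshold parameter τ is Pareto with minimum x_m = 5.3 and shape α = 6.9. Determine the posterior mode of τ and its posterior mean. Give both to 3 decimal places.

posterior mode = 5.300, posterior mean = 6.198

The Pareto density is strictly decreasing on [x_m, ∞), so the mode is x_m = 5.300.
Mean = α·x_m/(α−1) = 6.9·5.3/5.9 = 6.198.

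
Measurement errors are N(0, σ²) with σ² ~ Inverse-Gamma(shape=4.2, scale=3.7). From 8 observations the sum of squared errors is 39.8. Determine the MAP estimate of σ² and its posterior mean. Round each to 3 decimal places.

Posterior: Inverse-Gamma(shape = 4.2+8/2 = 8.2, scale = 3.7+39.8/2 = 23.6).
Mode = β/(α+1) = 23.6/9.2 = 2.565.
Mean = β/(α−1) = 23.6/7.2 = 3.278.
Mean > mode: the posterior has a right tail.

MAP: 2.565. Posterior mean: 3.278.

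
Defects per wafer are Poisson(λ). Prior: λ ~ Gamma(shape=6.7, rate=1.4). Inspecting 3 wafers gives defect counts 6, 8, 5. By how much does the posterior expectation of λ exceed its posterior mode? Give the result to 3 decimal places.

Σ counts = 19. Posterior: Gamma(shape = 6.7+19 = 25.7, rate = 1.4+3 = 4.4).
Mode = (α−1)/β = 24.7/4.4 = 5.614.
Mean = α/β = 25.7/4.4 = 5.841.
Difference = 5.841 − 5.614 = 0.227.
The posterior is right-skewed, so the mean exceeds the mode.

0.227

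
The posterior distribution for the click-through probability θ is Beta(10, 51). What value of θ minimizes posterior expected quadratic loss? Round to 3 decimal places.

Mode = (10−1)/(10+51−2) = 9/59 = 0.153.
Mean = 10/(10+51) = 10/61 = 0.164.
Quadratic loss ⇒ the optimal estimator is the posterior mean.

0.164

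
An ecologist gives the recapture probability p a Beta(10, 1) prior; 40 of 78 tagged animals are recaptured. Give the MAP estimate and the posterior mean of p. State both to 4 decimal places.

MAP = 0.5632; posterior mean = 0.5618

Posterior: Beta(10+40, 1+38) = Beta(50, 39).
Mode = (50−1)/(50+39−2) = 49/87 = 0.5632.
Mean = 50/(50+39) = 50/89 = 0.5618.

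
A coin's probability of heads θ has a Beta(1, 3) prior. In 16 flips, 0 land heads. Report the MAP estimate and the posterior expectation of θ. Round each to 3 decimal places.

Posterior: Beta(1+0, 3+16) = Beta(1, 19).
Since α = 1 ≤ 1 and β > 1, the Beta density is monotone decreasing on [0,1]; the mode is at 0.
Mean = 1/(1+19) = 0.050.

MAP = 0.000, posterior mean = 0.050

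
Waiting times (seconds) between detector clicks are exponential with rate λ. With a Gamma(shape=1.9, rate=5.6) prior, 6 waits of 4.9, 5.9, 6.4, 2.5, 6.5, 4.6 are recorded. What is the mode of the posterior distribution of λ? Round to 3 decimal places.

0.190

Σ times = 30.8. Posterior: Gamma(shape = 1.9+6 = 7.9, rate = 5.6+30.8 = 36.4).
Mode = (α−1)/β = 6.9/36.4 = 0.190.
Mean = α/β = 7.9/36.4 = 0.217.
This is the posterior mode — the MAP estimate.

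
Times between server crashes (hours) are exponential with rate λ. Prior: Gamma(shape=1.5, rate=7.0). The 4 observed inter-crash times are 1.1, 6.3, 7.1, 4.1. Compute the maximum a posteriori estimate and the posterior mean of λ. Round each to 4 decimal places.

Σ times = 18.6. Posterior: Gamma(shape = 1.5+4 = 5.5, rate = 7.0+18.6 = 25.6).
Mode = (α−1)/β = 4.5/25.6 = 0.1758.
Mean = α/β = 5.5/25.6 = 0.2148.

MAP = 0.1758, posterior mean = 0.2148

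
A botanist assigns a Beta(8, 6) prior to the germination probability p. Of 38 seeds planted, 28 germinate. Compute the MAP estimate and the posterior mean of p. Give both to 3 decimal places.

Posterior: Beta(8+28, 6+10) = Beta(36, 16).
Mode = (36−1)/(36+16−2) = 35/50 = 0.700.
Mean = 36/(36+16) = 36/52 = 0.692.

MAP: 0.700. Posterior mean: 0.692.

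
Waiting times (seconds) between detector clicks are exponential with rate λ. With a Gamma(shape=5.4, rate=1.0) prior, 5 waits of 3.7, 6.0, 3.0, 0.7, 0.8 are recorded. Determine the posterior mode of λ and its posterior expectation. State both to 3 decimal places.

posterior mode = 0.618, posterior expectation = 0.684

Σ times = 14.2. Posterior: Gamma(shape = 5.4+5 = 10.4, rate = 1.0+14.2 = 15.2).
Mode = (α−1)/β = 9.4/15.2 = 0.618.
Mean = α/β = 10.4/15.2 = 0.684.
The mean is pulled above the mode by the posterior's right skew.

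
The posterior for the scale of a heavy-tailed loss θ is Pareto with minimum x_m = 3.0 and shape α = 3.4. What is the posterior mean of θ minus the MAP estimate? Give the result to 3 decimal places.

1.250

The Pareto density is strictly decreasing on [x_m, ∞), so the mode is x_m = 3.000.
Mean = α·x_m/(α−1) = 3.4·3.0/2.4 = 4.250.
Difference = 4.250 − 3.000 = 1.250.
Mean > mode: the posterior has a right tail.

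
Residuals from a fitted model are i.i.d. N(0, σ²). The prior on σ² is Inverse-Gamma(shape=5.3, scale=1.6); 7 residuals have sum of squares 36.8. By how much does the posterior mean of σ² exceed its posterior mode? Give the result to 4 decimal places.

Posterior: Inverse-Gamma(shape = 5.3+7/2 = 8.8, scale = 1.6+36.8/2 = 20.0).
Mode = β/(α+1) = 20.0/9.8 = 2.0408.
Mean = β/(α−1) = 20.0/7.8 = 2.5641.
Difference = 2.5641 − 2.0408 = 0.5233.
The posterior is right-skewed, so the mean exceeds the mode.

0.5233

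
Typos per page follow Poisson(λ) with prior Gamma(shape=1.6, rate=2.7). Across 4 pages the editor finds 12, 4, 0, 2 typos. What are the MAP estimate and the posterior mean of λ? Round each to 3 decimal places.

Σ counts = 18. Posterior: Gamma(shape = 1.6+18 = 19.6, rate = 2.7+4 = 6.7).
Mode = (α−1)/β = 18.6/6.7 = 2.776.
Mean = α/β = 19.6/6.7 = 2.925.

λ_MAP = 2.776, E[λ|data] = 2.925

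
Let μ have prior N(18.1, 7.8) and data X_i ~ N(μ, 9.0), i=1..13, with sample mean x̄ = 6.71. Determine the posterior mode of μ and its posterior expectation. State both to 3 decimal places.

MAP = 7.639, posterior mean = 7.639

Posterior for μ is Normal. Precision-weighted mean: (1/7.8·18.1 + 13/9.0·6.71) / (1/7.8 + 13/9.0) = 7.639.
A Normal posterior is symmetric, so mode = mean.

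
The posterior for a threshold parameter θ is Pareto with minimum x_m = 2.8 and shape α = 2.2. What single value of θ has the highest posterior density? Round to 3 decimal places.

2.800

The Pareto density is strictly decreasing on [x_m, ∞), so the mode is x_m = 2.800.
Mean = α·x_m/(α−1) = 2.2·2.8/1.2 = 5.133.
This is the posterior mode — the MAP estimate.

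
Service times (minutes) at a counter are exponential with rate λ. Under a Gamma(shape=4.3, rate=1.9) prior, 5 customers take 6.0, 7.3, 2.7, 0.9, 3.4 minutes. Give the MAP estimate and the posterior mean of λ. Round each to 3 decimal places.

MAP estimate = 0.374, posterior mean = 0.419

Σ times = 20.3. Posterior: Gamma(shape = 4.3+5 = 9.3, rate = 1.9+20.3 = 22.2).
Mode = (α−1)/β = 8.3/22.2 = 0.374.
Mean = α/β = 9.3/22.2 = 0.419.
Mean > mode: the posterior has a right tail.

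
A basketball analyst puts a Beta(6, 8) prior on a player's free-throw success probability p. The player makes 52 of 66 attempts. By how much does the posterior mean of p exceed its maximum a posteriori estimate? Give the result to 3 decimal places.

Posterior: Beta(6+52, 8+14) = Beta(58, 22).
Mode = (58−1)/(58+22−2) = 57/78 = 0.731.
Mean = 58/(58+22) = 58/80 = 0.725.
Difference = 0.725 − 0.731 = -0.006.

-0.006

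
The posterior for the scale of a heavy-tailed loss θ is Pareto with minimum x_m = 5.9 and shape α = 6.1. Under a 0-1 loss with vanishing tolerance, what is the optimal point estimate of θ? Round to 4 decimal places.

The Pareto density is strictly decreasing on [x_m, ∞), so the mode is x_m = 5.9000.
Mean = α·x_m/(α−1) = 6.1·5.9/5.1 = 7.0569.
This is the posterior mode — the MAP estimate.

5.9000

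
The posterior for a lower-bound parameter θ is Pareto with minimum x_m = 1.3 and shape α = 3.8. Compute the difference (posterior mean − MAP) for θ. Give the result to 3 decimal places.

0.464

The Pareto density is strictly decreasing on [x_m, ∞), so the mode is x_m = 1.300.
Mean = α·x_m/(α−1) = 3.8·1.3/2.8 = 1.764.
Difference = 1.764 − 1.300 = 0.464.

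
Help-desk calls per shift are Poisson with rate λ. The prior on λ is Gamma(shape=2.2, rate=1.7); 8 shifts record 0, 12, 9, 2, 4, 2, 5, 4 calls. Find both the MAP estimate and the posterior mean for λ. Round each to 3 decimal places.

Σ counts = 38. Posterior: Gamma(shape = 2.2+38 = 40.2, rate = 1.7+8 = 9.7).
Mode = (α−1)/β = 39.2/9.7 = 4.041.
Mean = α/β = 40.2/9.7 = 4.144.

λ_MAP = 4.041, E[λ|data] = 4.144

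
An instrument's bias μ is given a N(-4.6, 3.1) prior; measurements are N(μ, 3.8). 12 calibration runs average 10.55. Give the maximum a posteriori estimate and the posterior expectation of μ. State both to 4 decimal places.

Posterior for μ is Normal. Precision-weighted mean: (1/3.1·-4.6 + 12/3.8·10.55) / (1/3.1 + 12/3.8) = 9.1459.
A Normal posterior is symmetric, so mode = mean.

μ_MAP = 9.1459, E[μ|data] = 9.1459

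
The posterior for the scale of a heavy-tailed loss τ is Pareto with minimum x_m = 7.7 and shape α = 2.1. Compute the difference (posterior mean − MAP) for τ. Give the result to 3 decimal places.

7.000

The Pareto density is strictly decreasing on [x_m, ∞), so the mode is x_m = 7.700.
Mean = α·x_m/(α−1) = 2.1·7.7/1.1 = 14.700.
Difference = 14.700 − 7.700 = 7.000.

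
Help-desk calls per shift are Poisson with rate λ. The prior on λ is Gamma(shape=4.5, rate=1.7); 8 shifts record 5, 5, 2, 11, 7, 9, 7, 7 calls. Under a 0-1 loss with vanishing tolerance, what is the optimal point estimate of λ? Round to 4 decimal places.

Σ counts = 53. Posterior: Gamma(shape = 4.5+53 = 57.5, rate = 1.7+8 = 9.7).
Mode = (α−1)/β = 56.5/9.7 = 5.8247.
Mean = α/β = 57.5/9.7 = 5.9278.
This is the posterior mode — the MAP estimate.

5.8247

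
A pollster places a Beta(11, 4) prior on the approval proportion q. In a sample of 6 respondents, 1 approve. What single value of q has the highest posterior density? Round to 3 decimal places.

Posterior: Beta(11+1, 4+5) = Beta(12, 9).
Mode = (12−1)/(12+9−2) = 11/19 = 0.579.
Mean = 12/(12+9) = 12/21 = 0.571.
This is the posterior mode — the MAP estimate.

0.579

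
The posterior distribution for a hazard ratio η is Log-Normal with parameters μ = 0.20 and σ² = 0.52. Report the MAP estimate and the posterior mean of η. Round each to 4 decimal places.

MAP estimate = 0.7261, posterior mean = 1.5841

Mode = exp(μ − σ²) = exp(-0.32) = 0.7261.
Mean = exp(μ + σ²/2) = exp(0.460) = 1.5841.
Mean > mode: the posterior has a right tail.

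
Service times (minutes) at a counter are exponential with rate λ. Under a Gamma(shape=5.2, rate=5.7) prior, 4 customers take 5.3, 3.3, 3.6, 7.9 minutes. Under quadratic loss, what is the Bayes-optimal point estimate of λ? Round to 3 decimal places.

Σ times = 20.1. Posterior: Gamma(shape = 5.2+4 = 9.2, rate = 5.7+20.1 = 25.8).
Mode = (α−1)/β = 8.2/25.8 = 0.318.
Mean = α/β = 9.2/25.8 = 0.357.
Quadratic loss ⇒ the optimal estimator is the posterior mean.

0.357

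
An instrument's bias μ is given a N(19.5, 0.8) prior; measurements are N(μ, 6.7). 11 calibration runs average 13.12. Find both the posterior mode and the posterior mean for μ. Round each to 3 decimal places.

MAP = 15.878, posterior mean = 15.878

Posterior for μ is Normal. Precision-weighted mean: (1/0.8·19.5 + 11/6.7·13.12) / (1/0.8 + 11/6.7) = 15.878.
A Normal posterior is symmetric, so mode = mean.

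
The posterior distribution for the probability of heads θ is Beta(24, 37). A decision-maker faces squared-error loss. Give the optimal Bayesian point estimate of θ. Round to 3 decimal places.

Mode = (24−1)/(24+37−2) = 23/59 = 0.390.
Mean = 24/(24+37) = 24/61 = 0.393.
Squared-error loss ⇒ the optimal estimator is the posterior mean.

0.393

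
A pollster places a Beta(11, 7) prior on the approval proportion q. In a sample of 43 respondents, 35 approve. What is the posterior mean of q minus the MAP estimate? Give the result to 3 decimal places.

Posterior: Beta(11+35, 7+8) = Beta(46, 15).
Mode = (46−1)/(46+15−2) = 45/59 = 0.763.
Mean = 46/(46+15) = 46/61 = 0.754.
Difference = 0.754 − 0.763 = -0.009.
Mode > mean: the posterior has a left tail.

-0.009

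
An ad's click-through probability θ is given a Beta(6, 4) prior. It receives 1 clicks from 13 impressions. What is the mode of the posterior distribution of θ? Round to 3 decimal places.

0.286

Posterior: Beta(6+1, 4+12) = Beta(7, 16).
Mode = (7−1)/(7+16−2) = 6/21 = 0.286.
Mean = 7/(7+16) = 7/23 = 0.304.
This is the posterior mode — the MAP estimate.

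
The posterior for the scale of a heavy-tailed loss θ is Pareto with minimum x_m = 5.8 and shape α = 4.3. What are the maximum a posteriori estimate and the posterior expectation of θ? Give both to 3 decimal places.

The Pareto density is strictly decreasing on [x_m, ∞), so the mode is x_m = 5.800.
Mean = α·x_m/(α−1) = 4.3·5.8/3.3 = 7.558.
Right-skewed posterior ⇒ mode < mean.

θ_MAP = 5.800, E[θ|data] = 7.558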